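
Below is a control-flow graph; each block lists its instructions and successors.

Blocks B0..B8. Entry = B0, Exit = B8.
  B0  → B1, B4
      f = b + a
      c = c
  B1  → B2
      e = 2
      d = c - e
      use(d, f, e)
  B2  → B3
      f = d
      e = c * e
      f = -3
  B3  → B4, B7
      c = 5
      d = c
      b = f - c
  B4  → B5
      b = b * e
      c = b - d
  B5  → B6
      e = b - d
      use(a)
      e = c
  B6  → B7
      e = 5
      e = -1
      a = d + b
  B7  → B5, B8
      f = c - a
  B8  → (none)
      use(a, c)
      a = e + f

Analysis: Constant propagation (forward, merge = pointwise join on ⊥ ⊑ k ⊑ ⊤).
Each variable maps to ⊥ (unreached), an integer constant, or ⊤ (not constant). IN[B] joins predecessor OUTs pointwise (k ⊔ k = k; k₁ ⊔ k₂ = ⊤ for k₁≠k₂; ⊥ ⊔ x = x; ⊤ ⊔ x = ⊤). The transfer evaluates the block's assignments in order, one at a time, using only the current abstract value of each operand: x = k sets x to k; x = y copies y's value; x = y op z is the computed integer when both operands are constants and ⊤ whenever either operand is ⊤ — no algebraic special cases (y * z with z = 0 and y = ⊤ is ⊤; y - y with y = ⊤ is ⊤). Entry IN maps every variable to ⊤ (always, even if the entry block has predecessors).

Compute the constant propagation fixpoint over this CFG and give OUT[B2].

Converged values:
  B0:   IN=(all ⊤)   OUT=(all ⊤)
  B1:   IN=(all ⊤)   OUT={e:2; rest ⊤}
  B2:   IN={e:2; rest ⊤}   OUT={f:-3; rest ⊤}
  B3:   IN={f:-3; rest ⊤}   OUT={b:-8, c:5, d:5, f:-3; rest ⊤}
  B4:   IN=(all ⊤)   OUT=(all ⊤)
  B5:   IN=(all ⊤)   OUT=(all ⊤)
  B6:   IN=(all ⊤)   OUT={e:-1; rest ⊤}
  B7:   IN=(all ⊤)   OUT=(all ⊤)
  B8:   IN=(all ⊤)   OUT=(all ⊤)

Merge at B2: IN[B2] = OUT[B1] = {a: ⊤, b: ⊤, c: ⊤, d: ⊤, e: 2, f: ⊤}
Applying B2's transfer function to that IN value gives OUT[B2] (row B2 above).

Answer: {a: ⊤, b: ⊤, c: ⊤, d: ⊤, e: ⊤, f: -3}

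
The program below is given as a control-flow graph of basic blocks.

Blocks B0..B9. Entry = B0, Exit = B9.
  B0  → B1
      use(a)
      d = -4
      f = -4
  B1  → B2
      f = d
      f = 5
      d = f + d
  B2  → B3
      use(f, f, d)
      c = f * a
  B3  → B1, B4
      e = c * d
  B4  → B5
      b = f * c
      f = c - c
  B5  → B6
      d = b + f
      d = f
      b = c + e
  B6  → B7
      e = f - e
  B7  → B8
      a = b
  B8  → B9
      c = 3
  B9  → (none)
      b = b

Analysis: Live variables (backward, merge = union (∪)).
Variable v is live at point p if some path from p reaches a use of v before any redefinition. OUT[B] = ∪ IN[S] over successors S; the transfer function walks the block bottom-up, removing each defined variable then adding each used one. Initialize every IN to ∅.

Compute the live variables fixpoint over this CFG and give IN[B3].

Fixpoint table:
  B0: | IN={a} | OUT={a, d}
  B1: | IN={a, d} | OUT={a, d, f}
  B2: | IN={a, d, f} | OUT={a, c, d, f}
  B3: | IN={a, c, d, f} | OUT={a, c, d, e, f}
  B4: | IN={c, e, f} | OUT={b, c, e, f}
  B5: | IN={b, c, e, f} | OUT={b, e, f}
  B6: | IN={b, e, f} | OUT={b}
  B7: | IN={b} | OUT={b}
  B8: | IN={b} | OUT={b}
  B9: | IN={b} | OUT={}

Merge at B3: OUT[B3] = IN[B1] ⊔ IN[B4] = {a, c, d, e, f}
Applying B3's transfer function to that OUT value gives IN[B3] (row B3 above).

Answer: {a, c, d, f}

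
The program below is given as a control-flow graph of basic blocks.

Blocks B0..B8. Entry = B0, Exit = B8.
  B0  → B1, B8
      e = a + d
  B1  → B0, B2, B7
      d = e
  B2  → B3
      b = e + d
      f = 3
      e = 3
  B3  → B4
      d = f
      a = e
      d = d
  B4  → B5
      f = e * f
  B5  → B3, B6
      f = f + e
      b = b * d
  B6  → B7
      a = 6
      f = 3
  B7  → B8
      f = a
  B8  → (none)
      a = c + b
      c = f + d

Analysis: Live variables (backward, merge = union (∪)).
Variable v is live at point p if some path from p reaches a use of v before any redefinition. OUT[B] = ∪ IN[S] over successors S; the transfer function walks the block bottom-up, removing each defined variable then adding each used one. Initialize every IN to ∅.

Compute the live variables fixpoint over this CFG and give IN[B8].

Per-block solution:
  B0:   IN={a, b, c, d, f}   OUT={a, b, c, d, e, f}
  B1:   IN={a, b, c, e, f}   OUT={a, b, c, d, e, f}
  B2:   IN={c, d, e}   OUT={b, c, e, f}
  B3:   IN={b, c, e, f}   OUT={b, c, d, e, f}
  B4:   IN={b, c, d, e, f}   OUT={b, c, d, e, f}
  B5:   IN={b, c, d, e, f}   OUT={b, c, d, e, f}
  B6:   IN={b, c, d}   OUT={a, b, c, d}
  B7:   IN={a, b, c, d}   OUT={b, c, d, f}
  B8:   IN={b, c, d, f}   OUT={}

B8 is the boundary node: OUT[B8] = {}
Applying B8's transfer function to that OUT value gives IN[B8] (row B8 above).

Answer: {b, c, d, f}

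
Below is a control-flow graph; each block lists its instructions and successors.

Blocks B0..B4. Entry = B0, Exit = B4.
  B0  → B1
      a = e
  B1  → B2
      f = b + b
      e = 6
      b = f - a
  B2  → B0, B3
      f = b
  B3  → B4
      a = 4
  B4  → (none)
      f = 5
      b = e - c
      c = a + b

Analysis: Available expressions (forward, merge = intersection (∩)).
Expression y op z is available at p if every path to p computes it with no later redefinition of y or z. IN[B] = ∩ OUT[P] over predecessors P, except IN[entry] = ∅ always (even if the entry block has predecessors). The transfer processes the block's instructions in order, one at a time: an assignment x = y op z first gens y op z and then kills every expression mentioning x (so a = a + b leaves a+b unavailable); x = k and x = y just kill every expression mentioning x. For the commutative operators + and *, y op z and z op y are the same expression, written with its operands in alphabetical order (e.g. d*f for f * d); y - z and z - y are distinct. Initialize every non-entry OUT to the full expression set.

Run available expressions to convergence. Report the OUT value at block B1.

Answer: {f-a}

Derivation:
Converged values:
  B0:   IN={}   OUT={}
  B1:   IN={}   OUT={f-a}
  B2:   IN={f-a}   OUT={}
  B3:   IN={}   OUT={}
  B4:   IN={}   OUT={a+b}

Merge at B1: IN[B1] = OUT[B0] = {}
Applying B1's transfer function to that IN value gives OUT[B1] (row B1 above).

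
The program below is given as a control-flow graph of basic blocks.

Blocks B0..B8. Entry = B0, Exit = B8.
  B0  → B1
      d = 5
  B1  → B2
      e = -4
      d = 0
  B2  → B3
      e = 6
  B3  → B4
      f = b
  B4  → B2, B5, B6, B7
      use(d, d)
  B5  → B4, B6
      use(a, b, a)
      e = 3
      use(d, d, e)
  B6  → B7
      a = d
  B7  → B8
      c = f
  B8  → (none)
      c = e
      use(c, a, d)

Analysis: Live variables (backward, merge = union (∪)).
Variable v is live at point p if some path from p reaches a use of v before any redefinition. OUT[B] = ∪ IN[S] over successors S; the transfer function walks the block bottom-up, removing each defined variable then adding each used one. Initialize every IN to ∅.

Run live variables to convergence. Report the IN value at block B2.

Fixpoint table:
  B0: | IN={a, b} | OUT={a, b}
  B1: | IN={a, b} | OUT={a, b, d}
  B2: | IN={a, b, d} | OUT={a, b, d, e}
  B3: | IN={a, b, d, e} | OUT={a, b, d, e, f}
  B4: | IN={a, b, d, e, f} | OUT={a, b, d, e, f}
  B5: | IN={a, b, d, f} | OUT={a, b, d, e, f}
  B6: | IN={d, e, f} | OUT={a, d, e, f}
  B7: | IN={a, d, e, f} | OUT={a, d, e}
  B8: | IN={a, d, e} | OUT={}

Merge at B2: OUT[B2] = IN[B3] = {a, b, d, e}
Applying B2's transfer function to that OUT value gives IN[B2] (row B2 above).

Answer: {a, b, d}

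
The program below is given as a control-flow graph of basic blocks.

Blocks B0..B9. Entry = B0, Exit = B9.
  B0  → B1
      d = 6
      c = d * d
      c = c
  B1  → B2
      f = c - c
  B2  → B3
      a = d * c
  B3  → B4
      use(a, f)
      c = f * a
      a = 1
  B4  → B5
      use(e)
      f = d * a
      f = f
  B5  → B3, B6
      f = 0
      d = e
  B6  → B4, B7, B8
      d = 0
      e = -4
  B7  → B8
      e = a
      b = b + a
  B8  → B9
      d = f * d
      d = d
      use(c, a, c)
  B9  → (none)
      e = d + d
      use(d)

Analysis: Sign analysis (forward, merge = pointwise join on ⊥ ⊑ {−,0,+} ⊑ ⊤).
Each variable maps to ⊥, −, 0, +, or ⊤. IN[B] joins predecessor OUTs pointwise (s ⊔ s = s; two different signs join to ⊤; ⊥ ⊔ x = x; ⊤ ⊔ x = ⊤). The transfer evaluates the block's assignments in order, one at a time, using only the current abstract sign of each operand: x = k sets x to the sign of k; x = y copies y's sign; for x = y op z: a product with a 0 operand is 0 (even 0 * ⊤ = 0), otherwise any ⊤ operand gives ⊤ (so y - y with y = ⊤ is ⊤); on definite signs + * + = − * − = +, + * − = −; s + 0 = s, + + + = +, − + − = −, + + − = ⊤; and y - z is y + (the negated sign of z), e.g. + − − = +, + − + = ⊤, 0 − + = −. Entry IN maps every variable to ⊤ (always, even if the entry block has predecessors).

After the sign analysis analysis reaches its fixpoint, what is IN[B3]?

Answer: {a: +, b: ⊤, c: ⊤, d: ⊤, e: ⊤, f: ⊤}

Derivation:
Per-block solution:
  B0:  IN=(all ⊤)  OUT={c:+, d:+; rest ⊤}
  B1:  IN={c:+, d:+; rest ⊤}  OUT={c:+, d:+; rest ⊤}
  B2:  IN={c:+, d:+; rest ⊤}  OUT={a:+, c:+, d:+; rest ⊤}
  B3:  IN={a:+; rest ⊤}  OUT={a:+; rest ⊤}
  B4:  IN={a:+; rest ⊤}  OUT={a:+; rest ⊤}
  B5:  IN={a:+; rest ⊤}  OUT={a:+, f:0; rest ⊤}
  B6:  IN={a:+, f:0; rest ⊤}  OUT={a:+, d:0, e:-, f:0; rest ⊤}
  B7:  IN={a:+, d:0, e:-, f:0; rest ⊤}  OUT={a:+, d:0, e:+, f:0; rest ⊤}
  B8:  IN={a:+, d:0, f:0; rest ⊤}  OUT={a:+, d:0, f:0; rest ⊤}
  B9:  IN={a:+, d:0, f:0; rest ⊤}  OUT={a:+, d:0, e:0, f:0; rest ⊤}

Merge at B3: IN[B3] = OUT[B2] ⊔ OUT[B5] = {a: +, b: ⊤, c: ⊤, d: ⊤, e: ⊤, f: ⊤}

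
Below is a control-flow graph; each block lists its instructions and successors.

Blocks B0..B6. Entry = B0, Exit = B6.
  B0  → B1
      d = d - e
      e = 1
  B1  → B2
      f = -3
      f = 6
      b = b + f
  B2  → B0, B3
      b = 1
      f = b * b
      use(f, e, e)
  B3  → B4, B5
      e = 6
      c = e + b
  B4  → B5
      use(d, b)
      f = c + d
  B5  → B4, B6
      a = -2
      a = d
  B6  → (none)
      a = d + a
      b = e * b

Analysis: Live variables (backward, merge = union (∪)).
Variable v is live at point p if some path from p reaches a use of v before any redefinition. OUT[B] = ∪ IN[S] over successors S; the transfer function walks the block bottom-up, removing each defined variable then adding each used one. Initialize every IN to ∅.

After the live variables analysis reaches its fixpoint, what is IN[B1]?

Answer: {b, d, e}

Derivation:
Fixpoint table:
  B0: | IN={b, d, e} | OUT={b, d, e}
  B1: | IN={b, d, e} | OUT={d, e}
  B2: | IN={d, e} | OUT={b, d, e}
  B3: | IN={b, d} | OUT={b, c, d, e}
  B4: | IN={b, c, d, e} | OUT={b, c, d, e}
  B5: | IN={b, c, d, e} | OUT={a, b, c, d, e}
  B6: | IN={a, b, d, e} | OUT={}

Merge at B1: OUT[B1] = IN[B2] = {d, e}
Applying B1's transfer function to that OUT value gives IN[B1] (row B1 above).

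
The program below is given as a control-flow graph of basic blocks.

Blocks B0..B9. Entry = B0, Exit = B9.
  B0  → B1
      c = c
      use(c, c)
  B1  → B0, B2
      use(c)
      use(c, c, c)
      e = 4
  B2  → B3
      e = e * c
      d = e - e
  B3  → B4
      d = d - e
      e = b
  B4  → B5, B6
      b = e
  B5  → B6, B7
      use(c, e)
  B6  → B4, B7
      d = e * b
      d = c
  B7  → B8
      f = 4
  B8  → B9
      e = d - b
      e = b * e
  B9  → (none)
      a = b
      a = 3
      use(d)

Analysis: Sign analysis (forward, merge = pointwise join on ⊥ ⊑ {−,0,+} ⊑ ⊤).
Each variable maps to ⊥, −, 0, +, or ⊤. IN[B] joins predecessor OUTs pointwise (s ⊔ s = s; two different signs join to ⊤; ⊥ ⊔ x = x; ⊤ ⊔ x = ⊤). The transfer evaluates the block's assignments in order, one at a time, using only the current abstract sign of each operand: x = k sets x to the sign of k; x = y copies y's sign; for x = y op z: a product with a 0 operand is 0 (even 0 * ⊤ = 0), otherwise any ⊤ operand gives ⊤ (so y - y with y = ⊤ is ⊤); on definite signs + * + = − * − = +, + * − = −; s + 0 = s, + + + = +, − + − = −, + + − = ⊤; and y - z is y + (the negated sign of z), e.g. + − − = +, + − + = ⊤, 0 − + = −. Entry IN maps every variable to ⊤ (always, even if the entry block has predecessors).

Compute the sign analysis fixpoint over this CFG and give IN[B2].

Fixpoint table:
  B0:  IN=(all ⊤)  OUT=(all ⊤)
  B1:  IN=(all ⊤)  OUT={e:+; rest ⊤}
  B2:  IN={e:+; rest ⊤}  OUT=(all ⊤)
  B3:  IN=(all ⊤)  OUT=(all ⊤)
  B4:  IN=(all ⊤)  OUT=(all ⊤)
  B5:  IN=(all ⊤)  OUT=(all ⊤)
  B6:  IN=(all ⊤)  OUT=(all ⊤)
  B7:  IN=(all ⊤)  OUT={f:+; rest ⊤}
  B8:  IN={f:+; rest ⊤}  OUT={f:+; rest ⊤}
  B9:  IN={f:+; rest ⊤}  OUT={a:+, f:+; rest ⊤}

Merge at B2: IN[B2] = OUT[B1] = {a: ⊤, b: ⊤, c: ⊤, d: ⊤, e: +, f: ⊤}

Answer: {a: ⊤, b: ⊤, c: ⊤, d: ⊤, e: +, f: ⊤}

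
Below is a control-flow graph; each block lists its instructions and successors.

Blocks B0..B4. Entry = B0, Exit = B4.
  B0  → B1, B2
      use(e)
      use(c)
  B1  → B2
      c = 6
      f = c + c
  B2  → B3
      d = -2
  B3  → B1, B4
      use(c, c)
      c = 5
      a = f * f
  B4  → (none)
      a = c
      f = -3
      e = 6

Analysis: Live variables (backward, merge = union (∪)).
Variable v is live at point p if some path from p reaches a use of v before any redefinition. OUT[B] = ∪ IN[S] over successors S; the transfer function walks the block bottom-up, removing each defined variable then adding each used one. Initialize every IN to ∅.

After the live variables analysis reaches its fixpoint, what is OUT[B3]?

Per-block solution:
  B0:  IN={c, e, f}  OUT={c, f}
  B1:  IN={}  OUT={c, f}
  B2:  IN={c, f}  OUT={c, f}
  B3:  IN={c, f}  OUT={c}
  B4:  IN={c}  OUT={}

Merge at B3: OUT[B3] = IN[B1] ⊔ IN[B4] = {c}

Answer: {c}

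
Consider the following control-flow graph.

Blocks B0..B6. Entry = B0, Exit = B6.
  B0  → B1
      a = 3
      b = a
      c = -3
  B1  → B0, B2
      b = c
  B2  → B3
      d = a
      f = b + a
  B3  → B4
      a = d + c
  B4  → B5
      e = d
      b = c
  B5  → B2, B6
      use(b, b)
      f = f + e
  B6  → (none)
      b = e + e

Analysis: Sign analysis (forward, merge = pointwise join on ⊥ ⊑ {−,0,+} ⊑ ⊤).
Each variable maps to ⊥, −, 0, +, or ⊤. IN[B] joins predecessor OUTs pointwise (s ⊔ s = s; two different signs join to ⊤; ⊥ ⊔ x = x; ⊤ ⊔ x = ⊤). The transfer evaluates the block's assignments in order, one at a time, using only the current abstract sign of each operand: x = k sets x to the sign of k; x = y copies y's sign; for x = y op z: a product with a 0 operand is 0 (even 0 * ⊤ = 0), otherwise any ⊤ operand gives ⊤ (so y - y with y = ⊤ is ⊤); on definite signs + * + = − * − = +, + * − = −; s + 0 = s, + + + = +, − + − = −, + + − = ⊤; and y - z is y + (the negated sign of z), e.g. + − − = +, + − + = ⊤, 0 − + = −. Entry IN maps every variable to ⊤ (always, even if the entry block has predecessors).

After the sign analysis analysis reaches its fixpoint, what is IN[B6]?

Fixpoint table:
  B0: | IN=(all ⊤) | OUT={a:+, b:+, c:-; rest ⊤}
  B1: | IN={a:+, b:+, c:-; rest ⊤} | OUT={a:+, b:-, c:-; rest ⊤}
  B2: | IN={b:-, c:-; rest ⊤} | OUT={b:-, c:-; rest ⊤}
  B3: | IN={b:-, c:-; rest ⊤} | OUT={b:-, c:-; rest ⊤}
  B4: | IN={b:-, c:-; rest ⊤} | OUT={b:-, c:-; rest ⊤}
  B5: | IN={b:-, c:-; rest ⊤} | OUT={b:-, c:-; rest ⊤}
  B6: | IN={b:-, c:-; rest ⊤} | OUT={c:-; rest ⊤}

Merge at B6: IN[B6] = OUT[B5] = {a: ⊤, b: -, c: -, d: ⊤, e: ⊤, f: ⊤}

Answer: {a: ⊤, b: -, c: -, d: ⊤, e: ⊤, f: ⊤}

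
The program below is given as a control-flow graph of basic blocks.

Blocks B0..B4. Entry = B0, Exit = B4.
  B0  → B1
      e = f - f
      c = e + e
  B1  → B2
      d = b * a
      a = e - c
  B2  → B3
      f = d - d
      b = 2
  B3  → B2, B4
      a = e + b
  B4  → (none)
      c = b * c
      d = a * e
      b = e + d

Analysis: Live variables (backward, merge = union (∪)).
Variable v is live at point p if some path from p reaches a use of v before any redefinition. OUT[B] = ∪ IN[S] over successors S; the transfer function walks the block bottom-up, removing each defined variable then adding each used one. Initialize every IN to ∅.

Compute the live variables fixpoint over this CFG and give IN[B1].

Per-block solution:
  B0: | IN={a, b, f} | OUT={a, b, c, e}
  B1: | IN={a, b, c, e} | OUT={c, d, e}
  B2: | IN={c, d, e} | OUT={b, c, d, e}
  B3: | IN={b, c, d, e} | OUT={a, b, c, d, e}
  B4: | IN={a, b, c, e} | OUT={}

Merge at B1: OUT[B1] = IN[B2] = {c, d, e}
Applying B1's transfer function to that OUT value gives IN[B1] (row B1 above).

Answer: {a, b, c, e}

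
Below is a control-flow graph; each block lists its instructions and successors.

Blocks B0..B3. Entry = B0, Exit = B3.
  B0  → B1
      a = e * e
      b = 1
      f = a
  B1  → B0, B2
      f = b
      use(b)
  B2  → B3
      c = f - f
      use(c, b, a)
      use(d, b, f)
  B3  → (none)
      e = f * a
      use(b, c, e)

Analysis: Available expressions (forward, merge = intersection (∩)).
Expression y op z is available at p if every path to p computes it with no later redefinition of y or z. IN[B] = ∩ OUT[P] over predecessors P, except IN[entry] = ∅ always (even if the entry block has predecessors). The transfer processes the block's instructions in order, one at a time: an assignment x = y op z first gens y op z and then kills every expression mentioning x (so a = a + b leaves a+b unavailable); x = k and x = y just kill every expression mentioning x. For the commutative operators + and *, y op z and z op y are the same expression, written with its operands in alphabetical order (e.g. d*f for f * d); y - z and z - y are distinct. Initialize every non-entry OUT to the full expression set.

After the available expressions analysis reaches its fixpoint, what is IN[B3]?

Answer: {e*e, f-f}

Trace:
Converged values:
  B0:   IN={}   OUT={e*e}
  B1:   IN={e*e}   OUT={e*e}
  B2:   IN={e*e}   OUT={e*e, f-f}
  B3:   IN={e*e, f-f}   OUT={a*f, f-f}

Merge at B3: IN[B3] = OUT[B2] = {e*e, f-f}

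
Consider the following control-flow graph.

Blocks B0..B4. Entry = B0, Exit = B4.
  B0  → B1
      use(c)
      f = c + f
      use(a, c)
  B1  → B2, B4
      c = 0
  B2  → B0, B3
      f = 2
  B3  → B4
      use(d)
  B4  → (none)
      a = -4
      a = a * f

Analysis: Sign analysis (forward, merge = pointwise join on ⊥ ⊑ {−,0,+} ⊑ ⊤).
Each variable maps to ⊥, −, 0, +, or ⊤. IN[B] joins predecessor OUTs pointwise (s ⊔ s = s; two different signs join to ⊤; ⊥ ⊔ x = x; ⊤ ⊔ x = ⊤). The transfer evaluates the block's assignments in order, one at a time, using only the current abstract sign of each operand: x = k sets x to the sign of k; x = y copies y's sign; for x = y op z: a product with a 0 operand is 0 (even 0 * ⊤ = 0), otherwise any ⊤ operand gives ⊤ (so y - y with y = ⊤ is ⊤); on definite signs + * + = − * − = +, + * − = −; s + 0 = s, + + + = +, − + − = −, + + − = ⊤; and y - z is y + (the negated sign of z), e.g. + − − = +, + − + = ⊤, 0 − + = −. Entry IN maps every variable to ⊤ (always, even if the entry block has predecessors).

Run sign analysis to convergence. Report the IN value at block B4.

Fixpoint table:
  B0: | IN=(all ⊤) | OUT=(all ⊤)
  B1: | IN=(all ⊤) | OUT={c:0; rest ⊤}
  B2: | IN={c:0; rest ⊤} | OUT={c:0, f:+; rest ⊤}
  B3: | IN={c:0, f:+; rest ⊤} | OUT={c:0, f:+; rest ⊤}
  B4: | IN={c:0; rest ⊤} | OUT={c:0; rest ⊤}

Merge at B4: IN[B4] = OUT[B1] ⊔ OUT[B3] = {a: ⊤, b: ⊤, c: 0, d: ⊤, e: ⊤, f: ⊤}

Answer: {a: ⊤, b: ⊤, c: 0, d: ⊤, e: ⊤, f: ⊤}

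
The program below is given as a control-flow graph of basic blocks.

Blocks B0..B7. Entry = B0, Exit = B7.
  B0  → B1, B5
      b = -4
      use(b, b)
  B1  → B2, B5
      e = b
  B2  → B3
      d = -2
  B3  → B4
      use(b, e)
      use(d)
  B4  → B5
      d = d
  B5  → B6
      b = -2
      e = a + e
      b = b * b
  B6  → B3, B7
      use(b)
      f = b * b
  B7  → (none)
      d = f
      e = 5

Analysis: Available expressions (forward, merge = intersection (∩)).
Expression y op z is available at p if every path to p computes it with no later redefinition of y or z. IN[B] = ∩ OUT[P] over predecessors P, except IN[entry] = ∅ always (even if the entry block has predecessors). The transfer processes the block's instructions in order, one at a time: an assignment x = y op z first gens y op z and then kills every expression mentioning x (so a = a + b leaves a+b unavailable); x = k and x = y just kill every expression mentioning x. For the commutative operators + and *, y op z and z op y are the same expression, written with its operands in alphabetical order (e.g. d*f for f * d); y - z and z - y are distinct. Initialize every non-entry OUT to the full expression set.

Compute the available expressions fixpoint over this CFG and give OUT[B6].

Converged values:
  B0: | IN={} | OUT={}
  B1: | IN={} | OUT={}
  B2: | IN={} | OUT={}
  B3: | IN={} | OUT={}
  B4: | IN={} | OUT={}
  B5: | IN={} | OUT={}
  B6: | IN={} | OUT={b*b}
  B7: | IN={b*b} | OUT={b*b}

Merge at B6: IN[B6] = OUT[B5] = {}
Applying B6's transfer function to that IN value gives OUT[B6] (row B6 above).

Answer: {b*b}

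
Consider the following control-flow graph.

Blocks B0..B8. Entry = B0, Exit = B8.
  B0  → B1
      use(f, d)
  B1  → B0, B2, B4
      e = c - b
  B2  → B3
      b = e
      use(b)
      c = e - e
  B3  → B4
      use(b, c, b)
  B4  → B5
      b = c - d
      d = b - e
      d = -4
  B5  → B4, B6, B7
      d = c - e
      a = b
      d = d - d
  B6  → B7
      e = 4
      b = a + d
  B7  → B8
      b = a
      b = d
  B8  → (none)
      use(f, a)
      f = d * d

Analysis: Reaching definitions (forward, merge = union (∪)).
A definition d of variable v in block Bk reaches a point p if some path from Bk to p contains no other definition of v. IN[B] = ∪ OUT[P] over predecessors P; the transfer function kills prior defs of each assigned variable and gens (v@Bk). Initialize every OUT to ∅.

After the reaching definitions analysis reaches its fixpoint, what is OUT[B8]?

Answer: {a@B5, b@B7, c@B2, d@B5, e@B1, e@B6, f@B8}

Derivation:
Fixpoint table:
  B0:   IN={e@B1}   OUT={e@B1}
  B1:   IN={e@B1}   OUT={e@B1}
  B2:   IN={e@B1}   OUT={b@B2, c@B2, e@B1}
  B3:   IN={b@B2, c@B2, e@B1}   OUT={b@B2, c@B2, e@B1}
  B4:   IN={a@B5, b@B2, b@B4, c@B2, d@B5, e@B1}   OUT={a@B5, b@B4, c@B2, d@B4, e@B1}
  B5:   IN={a@B5, b@B4, c@B2, d@B4, e@B1}   OUT={a@B5, b@B4, c@B2, d@B5, e@B1}
  B6:   IN={a@B5, b@B4, c@B2, d@B5, e@B1}   OUT={a@B5, b@B6, c@B2, d@B5, e@B6}
  B7:   IN={a@B5, b@B4, b@B6, c@B2, d@B5, e@B1, e@B6}   OUT={a@B5, b@B7, c@B2, d@B5, e@B1, e@B6}
  B8:   IN={a@B5, b@B7, c@B2, d@B5, e@B1, e@B6}   OUT={a@B5, b@B7, c@B2, d@B5, e@B1, e@B6, f@B8}

Merge at B8: IN[B8] = OUT[B7] = {a@B5, b@B7, c@B2, d@B5, e@B1, e@B6}
Applying B8's transfer function to that IN value gives OUT[B8] (row B8 above).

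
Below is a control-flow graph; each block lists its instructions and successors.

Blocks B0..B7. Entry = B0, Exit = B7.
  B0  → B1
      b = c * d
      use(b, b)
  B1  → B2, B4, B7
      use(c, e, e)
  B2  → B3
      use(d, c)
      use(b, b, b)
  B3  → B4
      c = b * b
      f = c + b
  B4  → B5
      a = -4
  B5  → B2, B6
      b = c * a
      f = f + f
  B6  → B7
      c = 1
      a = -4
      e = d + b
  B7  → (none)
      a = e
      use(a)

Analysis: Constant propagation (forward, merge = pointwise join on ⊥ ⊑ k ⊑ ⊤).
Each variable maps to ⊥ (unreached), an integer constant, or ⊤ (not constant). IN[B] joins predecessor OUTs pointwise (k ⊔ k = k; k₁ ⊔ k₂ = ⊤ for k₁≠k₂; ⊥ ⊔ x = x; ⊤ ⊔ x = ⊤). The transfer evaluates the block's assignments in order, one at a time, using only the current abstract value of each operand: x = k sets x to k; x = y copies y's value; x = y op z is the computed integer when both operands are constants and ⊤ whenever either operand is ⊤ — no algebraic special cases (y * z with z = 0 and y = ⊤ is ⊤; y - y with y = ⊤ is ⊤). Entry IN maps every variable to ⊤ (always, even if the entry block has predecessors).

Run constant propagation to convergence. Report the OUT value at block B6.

Converged values:
  B0: | IN=(all ⊤) | OUT=(all ⊤)
  B1: | IN=(all ⊤) | OUT=(all ⊤)
  B2: | IN=(all ⊤) | OUT=(all ⊤)
  B3: | IN=(all ⊤) | OUT=(all ⊤)
  B4: | IN=(all ⊤) | OUT={a:-4; rest ⊤}
  B5: | IN={a:-4; rest ⊤} | OUT={a:-4; rest ⊤}
  B6: | IN={a:-4; rest ⊤} | OUT={a:-4, c:1; rest ⊤}
  B7: | IN=(all ⊤) | OUT=(all ⊤)

Merge at B6: IN[B6] = OUT[B5] = {a: -4, b: ⊤, c: ⊤, d: ⊤, e: ⊤, f: ⊤}
Applying B6's transfer function to that IN value gives OUT[B6] (row B6 above).

Answer: {a: -4, b: ⊤, c: 1, d: ⊤, e: ⊤, f: ⊤}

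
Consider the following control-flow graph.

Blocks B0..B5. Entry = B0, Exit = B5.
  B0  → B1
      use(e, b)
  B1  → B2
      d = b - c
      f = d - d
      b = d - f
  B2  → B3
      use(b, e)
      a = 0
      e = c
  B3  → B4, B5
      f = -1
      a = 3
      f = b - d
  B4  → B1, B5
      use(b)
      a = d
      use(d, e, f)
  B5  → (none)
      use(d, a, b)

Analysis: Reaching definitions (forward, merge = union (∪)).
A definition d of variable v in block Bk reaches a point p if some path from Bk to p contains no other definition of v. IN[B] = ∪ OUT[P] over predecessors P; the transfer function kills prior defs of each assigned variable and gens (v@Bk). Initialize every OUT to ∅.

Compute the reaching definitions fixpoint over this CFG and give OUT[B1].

Answer: {a@B4, b@B1, d@B1, e@B2, f@B1}

Trace:
Fixpoint table:
  B0:   IN={}   OUT={}
  B1:   IN={a@B4, b@B1, d@B1, e@B2, f@B3}   OUT={a@B4, b@B1, d@B1, e@B2, f@B1}
  B2:   IN={a@B4, b@B1, d@B1, e@B2, f@B1}   OUT={a@B2, b@B1, d@B1, e@B2, f@B1}
  B3:   IN={a@B2, b@B1, d@B1, e@B2, f@B1}   OUT={a@B3, b@B1, d@B1, e@B2, f@B3}
  B4:   IN={a@B3, b@B1, d@B1, e@B2, f@B3}   OUT={a@B4, b@B1, d@B1, e@B2, f@B3}
  B5:   IN={a@B3, a@B4, b@B1, d@B1, e@B2, f@B3}   OUT={a@B3, a@B4, b@B1, d@B1, e@B2, f@B3}

Merge at B1: IN[B1] = OUT[B0] ⊔ OUT[B4] = {a@B4, b@B1, d@B1, e@B2, f@B3}
Applying B1's transfer function to that IN value gives OUT[B1] (row B1 above).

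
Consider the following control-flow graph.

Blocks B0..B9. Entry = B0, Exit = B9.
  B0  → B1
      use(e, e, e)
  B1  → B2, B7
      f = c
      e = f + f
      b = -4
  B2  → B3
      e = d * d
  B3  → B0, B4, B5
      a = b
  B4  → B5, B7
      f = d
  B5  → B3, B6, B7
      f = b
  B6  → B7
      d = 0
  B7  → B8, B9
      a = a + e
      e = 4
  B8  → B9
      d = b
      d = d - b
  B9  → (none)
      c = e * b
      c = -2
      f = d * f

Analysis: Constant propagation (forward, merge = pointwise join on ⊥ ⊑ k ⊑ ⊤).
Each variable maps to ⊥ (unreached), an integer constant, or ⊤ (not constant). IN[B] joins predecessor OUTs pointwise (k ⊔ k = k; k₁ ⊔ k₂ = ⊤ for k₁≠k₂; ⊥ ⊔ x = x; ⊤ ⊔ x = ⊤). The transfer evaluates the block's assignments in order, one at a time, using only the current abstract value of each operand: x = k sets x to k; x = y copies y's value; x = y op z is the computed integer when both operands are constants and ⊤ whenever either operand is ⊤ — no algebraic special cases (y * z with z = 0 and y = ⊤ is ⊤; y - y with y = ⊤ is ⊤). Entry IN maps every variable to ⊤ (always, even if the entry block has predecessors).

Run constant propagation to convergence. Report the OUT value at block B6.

Answer: {a: -4, b: -4, c: ⊤, d: 0, e: ⊤, f: -4}

Derivation:
Converged values:
  B0: | IN=(all ⊤) | OUT=(all ⊤)
  B1: | IN=(all ⊤) | OUT={b:-4; rest ⊤}
  B2: | IN={b:-4; rest ⊤} | OUT={b:-4; rest ⊤}
  B3: | IN={b:-4; rest ⊤} | OUT={a:-4, b:-4; rest ⊤}
  B4: | IN={a:-4, b:-4; rest ⊤} | OUT={a:-4, b:-4; rest ⊤}
  B5: | IN={a:-4, b:-4; rest ⊤} | OUT={a:-4, b:-4, f:-4; rest ⊤}
  B6: | IN={a:-4, b:-4, f:-4; rest ⊤} | OUT={a:-4, b:-4, d:0, f:-4; rest ⊤}
  B7: | IN={b:-4; rest ⊤} | OUT={b:-4, e:4; rest ⊤}
  B8: | IN={b:-4, e:4; rest ⊤} | OUT={b:-4, d:0, e:4; rest ⊤}
  B9: | IN={b:-4, e:4; rest ⊤} | OUT={b:-4, c:-2, e:4; rest ⊤}

Merge at B6: IN[B6] = OUT[B5] = {a: -4, b: -4, c: ⊤, d: ⊤, e: ⊤, f: -4}
Applying B6's transfer function to that IN value gives OUT[B6] (row B6 above).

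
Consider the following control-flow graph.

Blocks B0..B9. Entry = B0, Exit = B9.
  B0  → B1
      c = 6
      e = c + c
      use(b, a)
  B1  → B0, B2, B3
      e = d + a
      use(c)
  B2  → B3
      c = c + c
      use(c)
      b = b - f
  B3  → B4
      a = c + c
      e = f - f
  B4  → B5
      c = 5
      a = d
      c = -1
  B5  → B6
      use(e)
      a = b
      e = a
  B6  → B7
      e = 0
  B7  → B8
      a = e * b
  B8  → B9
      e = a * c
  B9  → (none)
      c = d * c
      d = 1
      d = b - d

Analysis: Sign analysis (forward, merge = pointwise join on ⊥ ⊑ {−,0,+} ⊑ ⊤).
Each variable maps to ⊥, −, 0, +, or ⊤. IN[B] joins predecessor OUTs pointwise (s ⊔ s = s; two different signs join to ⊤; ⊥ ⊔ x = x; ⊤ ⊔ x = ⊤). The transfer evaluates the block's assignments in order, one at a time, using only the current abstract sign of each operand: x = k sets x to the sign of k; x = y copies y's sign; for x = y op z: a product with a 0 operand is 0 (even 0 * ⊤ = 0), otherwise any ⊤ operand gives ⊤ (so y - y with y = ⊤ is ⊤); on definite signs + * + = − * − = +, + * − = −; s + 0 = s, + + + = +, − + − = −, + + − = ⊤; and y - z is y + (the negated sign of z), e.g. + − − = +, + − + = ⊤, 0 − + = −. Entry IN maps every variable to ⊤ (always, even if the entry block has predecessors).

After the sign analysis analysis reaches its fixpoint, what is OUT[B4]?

Answer: {a: ⊤, b: ⊤, c: -, d: ⊤, e: ⊤, f: ⊤}

Working:
Per-block solution:
  B0: | IN=(all ⊤) | OUT={c:+, e:+; rest ⊤}
  B1: | IN={c:+, e:+; rest ⊤} | OUT={c:+; rest ⊤}
  B2: | IN={c:+; rest ⊤} | OUT={c:+; rest ⊤}
  B3: | IN={c:+; rest ⊤} | OUT={a:+, c:+; rest ⊤}
  B4: | IN={a:+, c:+; rest ⊤} | OUT={c:-; rest ⊤}
  B5: | IN={c:-; rest ⊤} | OUT={c:-; rest ⊤}
  B6: | IN={c:-; rest ⊤} | OUT={c:-, e:0; rest ⊤}
  B7: | IN={c:-, e:0; rest ⊤} | OUT={a:0, c:-, e:0; rest ⊤}
  B8: | IN={a:0, c:-, e:0; rest ⊤} | OUT={a:0, c:-, e:0; rest ⊤}
  B9: | IN={a:0, c:-, e:0; rest ⊤} | OUT={a:0, e:0; rest ⊤}

Merge at B4: IN[B4] = OUT[B3] = {a: +, b: ⊤, c: +, d: ⊤, e: ⊤, f: ⊤}
Applying B4's transfer function to that IN value gives OUT[B4] (row B4 above).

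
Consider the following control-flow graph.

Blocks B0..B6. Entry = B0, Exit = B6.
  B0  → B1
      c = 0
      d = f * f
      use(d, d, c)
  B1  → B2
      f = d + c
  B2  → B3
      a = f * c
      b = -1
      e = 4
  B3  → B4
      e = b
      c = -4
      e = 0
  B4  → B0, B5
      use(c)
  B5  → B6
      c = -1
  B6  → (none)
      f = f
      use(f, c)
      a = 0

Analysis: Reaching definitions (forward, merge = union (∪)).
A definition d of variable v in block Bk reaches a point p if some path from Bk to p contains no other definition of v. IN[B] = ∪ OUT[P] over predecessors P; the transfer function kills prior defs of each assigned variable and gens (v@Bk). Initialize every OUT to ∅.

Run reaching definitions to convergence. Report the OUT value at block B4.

Answer: {a@B2, b@B2, c@B3, d@B0, e@B3, f@B1}

Trace:
Fixpoint table:
  B0:  IN={a@B2, b@B2, c@B3, d@B0, e@B3, f@B1}  OUT={a@B2, b@B2, c@B0, d@B0, e@B3, f@B1}
  B1:  IN={a@B2, b@B2, c@B0, d@B0, e@B3, f@B1}  OUT={a@B2, b@B2, c@B0, d@B0, e@B3, f@B1}
  B2:  IN={a@B2, b@B2, c@B0, d@B0, e@B3, f@B1}  OUT={a@B2, b@B2, c@B0, d@B0, e@B2, f@B1}
  B3:  IN={a@B2, b@B2, c@B0, d@B0, e@B2, f@B1}  OUT={a@B2, b@B2, c@B3, d@B0, e@B3, f@B1}
  B4:  IN={a@B2, b@B2, c@B3, d@B0, e@B3, f@B1}  OUT={a@B2, b@B2, c@B3, d@B0, e@B3, f@B1}
  B5:  IN={a@B2, b@B2, c@B3, d@B0, e@B3, f@B1}  OUT={a@B2, b@B2, c@B5, d@B0, e@B3, f@B1}
  B6:  IN={a@B2, b@B2, c@B5, d@B0, e@B3, f@B1}  OUT={a@B6, b@B2, c@B5, d@B0, e@B3, f@B6}

Merge at B4: IN[B4] = OUT[B3] = {a@B2, b@B2, c@B3, d@B0, e@B3, f@B1}
Applying B4's transfer function to that IN value gives OUT[B4] (row B4 above).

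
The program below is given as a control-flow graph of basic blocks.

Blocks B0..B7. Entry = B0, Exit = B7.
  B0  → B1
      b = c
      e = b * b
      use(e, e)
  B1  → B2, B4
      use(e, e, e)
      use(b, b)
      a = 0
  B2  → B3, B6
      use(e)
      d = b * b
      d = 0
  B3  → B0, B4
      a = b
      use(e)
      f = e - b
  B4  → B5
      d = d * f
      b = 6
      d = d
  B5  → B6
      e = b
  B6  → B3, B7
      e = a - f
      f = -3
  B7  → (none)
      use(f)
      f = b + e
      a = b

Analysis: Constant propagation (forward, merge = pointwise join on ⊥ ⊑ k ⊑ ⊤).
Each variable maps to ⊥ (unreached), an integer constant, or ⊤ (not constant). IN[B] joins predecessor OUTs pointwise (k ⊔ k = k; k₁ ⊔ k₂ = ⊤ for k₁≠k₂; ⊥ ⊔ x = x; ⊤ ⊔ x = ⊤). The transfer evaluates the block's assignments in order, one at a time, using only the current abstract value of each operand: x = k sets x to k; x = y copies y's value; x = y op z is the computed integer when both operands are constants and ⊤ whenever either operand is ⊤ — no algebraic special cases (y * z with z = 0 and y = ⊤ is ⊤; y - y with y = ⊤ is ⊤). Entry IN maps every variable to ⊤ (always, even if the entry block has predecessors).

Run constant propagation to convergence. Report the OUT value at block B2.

Fixpoint table:
  B0: | IN=(all ⊤) | OUT=(all ⊤)
  B1: | IN=(all ⊤) | OUT={a:0; rest ⊤}
  B2: | IN={a:0; rest ⊤} | OUT={a:0, d:0; rest ⊤}
  B3: | IN=(all ⊤) | OUT=(all ⊤)
  B4: | IN=(all ⊤) | OUT={b:6; rest ⊤}
  B5: | IN={b:6; rest ⊤} | OUT={b:6, e:6; rest ⊤}
  B6: | IN=(all ⊤) | OUT={f:-3; rest ⊤}
  B7: | IN={f:-3; rest ⊤} | OUT=(all ⊤)

Merge at B2: IN[B2] = OUT[B1] = {a: 0, b: ⊤, c: ⊤, d: ⊤, e: ⊤, f: ⊤}
Applying B2's transfer function to that IN value gives OUT[B2] (row B2 above).

Answer: {a: 0, b: ⊤, c: ⊤, d: 0, e: ⊤, f: ⊤}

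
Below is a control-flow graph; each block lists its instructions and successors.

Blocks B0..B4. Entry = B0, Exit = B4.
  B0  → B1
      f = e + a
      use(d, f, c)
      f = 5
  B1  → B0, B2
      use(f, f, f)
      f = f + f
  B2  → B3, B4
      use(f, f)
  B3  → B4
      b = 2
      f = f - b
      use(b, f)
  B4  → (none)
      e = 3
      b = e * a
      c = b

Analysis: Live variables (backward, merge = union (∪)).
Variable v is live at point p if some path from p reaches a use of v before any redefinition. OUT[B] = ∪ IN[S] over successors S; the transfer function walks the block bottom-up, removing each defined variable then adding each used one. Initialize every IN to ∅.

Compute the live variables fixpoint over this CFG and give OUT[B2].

Converged values:
  B0:  IN={a, c, d, e}  OUT={a, c, d, e, f}
  B1:  IN={a, c, d, e, f}  OUT={a, c, d, e, f}
  B2:  IN={a, f}  OUT={a, f}
  B3:  IN={a, f}  OUT={a}
  B4:  IN={a}  OUT={}

Merge at B2: OUT[B2] = IN[B3] ⊔ IN[B4] = {a, f}

Answer: {a, f}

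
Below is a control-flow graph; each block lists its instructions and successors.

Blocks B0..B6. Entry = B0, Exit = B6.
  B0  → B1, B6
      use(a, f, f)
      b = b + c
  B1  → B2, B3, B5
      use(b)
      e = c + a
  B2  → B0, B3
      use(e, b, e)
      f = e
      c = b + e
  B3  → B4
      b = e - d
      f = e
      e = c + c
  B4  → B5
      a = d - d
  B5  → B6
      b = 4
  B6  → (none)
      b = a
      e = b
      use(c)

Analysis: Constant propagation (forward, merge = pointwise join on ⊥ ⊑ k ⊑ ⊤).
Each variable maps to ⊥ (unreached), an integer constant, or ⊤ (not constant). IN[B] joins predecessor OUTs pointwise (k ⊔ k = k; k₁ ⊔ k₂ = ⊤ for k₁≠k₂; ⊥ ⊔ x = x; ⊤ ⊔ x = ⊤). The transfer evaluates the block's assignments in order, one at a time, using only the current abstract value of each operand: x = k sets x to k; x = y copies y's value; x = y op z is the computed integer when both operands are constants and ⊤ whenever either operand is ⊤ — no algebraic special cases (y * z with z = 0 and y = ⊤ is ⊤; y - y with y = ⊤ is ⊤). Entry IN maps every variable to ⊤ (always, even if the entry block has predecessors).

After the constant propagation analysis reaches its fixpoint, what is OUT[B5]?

Answer: {a: ⊤, b: 4, c: ⊤, d: ⊤, e: ⊤, f: ⊤}

Working:
Fixpoint table:
  B0:   IN=(all ⊤)   OUT=(all ⊤)
  B1:   IN=(all ⊤)   OUT=(all ⊤)
  B2:   IN=(all ⊤)   OUT=(all ⊤)
  B3:   IN=(all ⊤)   OUT=(all ⊤)
  B4:   IN=(all ⊤)   OUT=(all ⊤)
  B5:   IN=(all ⊤)   OUT={b:4; rest ⊤}
  B6:   IN=(all ⊤)   OUT=(all ⊤)

Merge at B5: IN[B5] = OUT[B1] ⊔ OUT[B4] = {a: ⊤, b: ⊤, c: ⊤, d: ⊤, e: ⊤, f: ⊤}
Applying B5's transfer function to that IN value gives OUT[B5] (row B5 above).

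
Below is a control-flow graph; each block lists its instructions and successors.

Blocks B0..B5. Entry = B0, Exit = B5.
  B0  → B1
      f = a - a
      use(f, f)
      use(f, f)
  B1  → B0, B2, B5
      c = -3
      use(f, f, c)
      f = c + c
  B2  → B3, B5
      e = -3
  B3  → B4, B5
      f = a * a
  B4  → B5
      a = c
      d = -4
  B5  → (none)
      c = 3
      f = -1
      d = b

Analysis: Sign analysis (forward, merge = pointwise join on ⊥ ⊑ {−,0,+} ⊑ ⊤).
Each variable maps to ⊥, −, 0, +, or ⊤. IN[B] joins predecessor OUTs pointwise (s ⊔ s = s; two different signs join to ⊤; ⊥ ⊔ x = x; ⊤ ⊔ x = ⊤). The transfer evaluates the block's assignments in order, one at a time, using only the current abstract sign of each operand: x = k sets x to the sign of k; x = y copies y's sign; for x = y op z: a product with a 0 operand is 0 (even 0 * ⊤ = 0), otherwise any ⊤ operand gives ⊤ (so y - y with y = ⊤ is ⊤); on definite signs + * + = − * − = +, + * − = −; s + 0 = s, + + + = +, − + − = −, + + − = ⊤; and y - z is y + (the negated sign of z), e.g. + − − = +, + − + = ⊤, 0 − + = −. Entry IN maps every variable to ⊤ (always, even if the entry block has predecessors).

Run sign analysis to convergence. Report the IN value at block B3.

Answer: {a: ⊤, b: ⊤, c: -, d: ⊤, e: -, f: -}

Working:
Per-block solution:
  B0:   IN=(all ⊤)   OUT=(all ⊤)
  B1:   IN=(all ⊤)   OUT={c:-, f:-; rest ⊤}
  B2:   IN={c:-, f:-; rest ⊤}   OUT={c:-, e:-, f:-; rest ⊤}
  B3:   IN={c:-, e:-, f:-; rest ⊤}   OUT={c:-, e:-; rest ⊤}
  B4:   IN={c:-, e:-; rest ⊤}   OUT={a:-, c:-, d:-, e:-; rest ⊤}
  B5:   IN={c:-; rest ⊤}   OUT={c:+, f:-; rest ⊤}

Merge at B3: IN[B3] = OUT[B2] = {a: ⊤, b: ⊤, c: -, d: ⊤, e: -, f: -}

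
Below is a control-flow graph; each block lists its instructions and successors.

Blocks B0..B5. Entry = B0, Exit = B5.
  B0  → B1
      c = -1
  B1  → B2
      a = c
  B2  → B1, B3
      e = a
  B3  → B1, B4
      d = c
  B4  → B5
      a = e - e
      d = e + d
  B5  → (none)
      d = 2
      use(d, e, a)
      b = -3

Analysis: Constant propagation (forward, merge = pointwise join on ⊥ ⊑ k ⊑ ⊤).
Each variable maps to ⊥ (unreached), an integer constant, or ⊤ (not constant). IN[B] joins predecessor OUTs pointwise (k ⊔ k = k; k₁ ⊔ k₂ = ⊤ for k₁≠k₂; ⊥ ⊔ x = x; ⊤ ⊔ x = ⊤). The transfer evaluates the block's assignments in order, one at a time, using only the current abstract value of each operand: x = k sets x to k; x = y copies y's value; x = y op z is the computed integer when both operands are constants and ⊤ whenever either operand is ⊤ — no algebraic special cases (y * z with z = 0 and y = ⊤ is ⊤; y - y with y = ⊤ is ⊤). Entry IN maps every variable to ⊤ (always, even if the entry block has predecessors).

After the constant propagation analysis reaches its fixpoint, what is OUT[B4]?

Answer: {a: 0, b: ⊤, c: -1, d: -2, e: -1, f: ⊤}

Derivation:
Converged values:
  B0:   IN=(all ⊤)   OUT={c:-1; rest ⊤}
  B1:   IN={c:-1; rest ⊤}   OUT={a:-1, c:-1; rest ⊤}
  B2:   IN={a:-1, c:-1; rest ⊤}   OUT={a:-1, c:-1, e:-1; rest ⊤}
  B3:   IN={a:-1, c:-1, e:-1; rest ⊤}   OUT={a:-1, c:-1, d:-1, e:-1; rest ⊤}
  B4:   IN={a:-1, c:-1, d:-1, e:-1; rest ⊤}   OUT={a:0, c:-1, d:-2, e:-1; rest ⊤}
  B5:   IN={a:0, c:-1, d:-2, e:-1; rest ⊤}   OUT={a:0, b:-3, c:-1, d:2, e:-1; rest ⊤}

Merge at B4: IN[B4] = OUT[B3] = {a: -1, b: ⊤, c: -1, d: -1, e: -1, f: ⊤}
Applying B4's transfer function to that IN value gives OUT[B4] (row B4 above).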